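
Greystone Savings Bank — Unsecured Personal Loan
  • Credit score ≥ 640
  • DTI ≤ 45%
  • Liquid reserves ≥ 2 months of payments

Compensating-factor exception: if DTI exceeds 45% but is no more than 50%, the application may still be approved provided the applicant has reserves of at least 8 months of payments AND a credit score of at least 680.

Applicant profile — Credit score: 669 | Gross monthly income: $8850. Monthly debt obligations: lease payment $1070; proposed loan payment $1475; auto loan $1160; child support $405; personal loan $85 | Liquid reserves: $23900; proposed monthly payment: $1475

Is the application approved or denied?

Denied

Credit score 669 ≥ 640 (meets base)
Total debts = (1,070 + 1,475 + 1,160 + 405 + 85) = 4,195. DTI = 4,195/8,850 = 47.4% > 45% — standard DTI limit exceeded.
Liquid reserves cover 23,900/1,475 = 16.2 months — ≥ 2 required
DTI 47.4% is within the 45%–50% exception band; checking compensating factors.
Reserves 16.2 ≥ 8 months; credit score 669 < 680.
Compensating-factor requirement not fully met.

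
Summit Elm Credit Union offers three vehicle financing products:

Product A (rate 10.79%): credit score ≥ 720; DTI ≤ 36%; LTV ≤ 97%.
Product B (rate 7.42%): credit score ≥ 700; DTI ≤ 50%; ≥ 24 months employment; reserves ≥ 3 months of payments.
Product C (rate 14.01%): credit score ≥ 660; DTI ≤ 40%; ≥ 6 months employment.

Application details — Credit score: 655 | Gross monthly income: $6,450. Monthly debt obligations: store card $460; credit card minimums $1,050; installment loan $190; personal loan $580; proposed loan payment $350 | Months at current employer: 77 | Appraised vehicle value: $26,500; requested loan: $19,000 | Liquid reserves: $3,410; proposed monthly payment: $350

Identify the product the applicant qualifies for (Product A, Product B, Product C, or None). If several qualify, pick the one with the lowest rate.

None

Total debts = (460 + 1,050 + 190 + 580 + 350) = 2,630; DTI = 2,630/6,450 = 40.8%.
LTV = 19,000/26,500 = 71.7%.
Reserves = 3,410/350 = 9.7 months.
Product A: score 655 < 720; DTI 40.8% > 36%; LTV 71.7% ≤ 97% → does not qualify.
Product B: score 655 < 700; DTI 40.8% ≤ 50%; employment 77 ≥ 24 mo; reserves 9.7 ≥ 3 mo → does not qualify.
Product C: score 655 < 660; DTI 40.8% > 40%; employment 77 ≥ 6 mo → does not qualify.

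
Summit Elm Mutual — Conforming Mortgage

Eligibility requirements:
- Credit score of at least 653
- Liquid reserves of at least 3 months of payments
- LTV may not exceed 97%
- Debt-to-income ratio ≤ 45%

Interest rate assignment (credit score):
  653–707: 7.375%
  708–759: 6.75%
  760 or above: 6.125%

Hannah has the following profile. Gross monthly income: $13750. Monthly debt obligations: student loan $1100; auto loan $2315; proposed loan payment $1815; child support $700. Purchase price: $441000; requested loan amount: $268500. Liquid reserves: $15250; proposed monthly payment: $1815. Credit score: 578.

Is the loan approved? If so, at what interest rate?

Denied

Credit score 578 < 653 (below minimum)
LTV: 268,500 ÷ 441,000 = 60.9%, within 97% cap
Reserves = 15,250/1,815 = 8.4 months ≥ 3
Total monthly debts = (1,100 + 2,315 + 1,815 + 700) = 5,930. Debt-to-income = 5,930/13,750 = 43.1% — meets 45% limit
Not all requirements met → denied.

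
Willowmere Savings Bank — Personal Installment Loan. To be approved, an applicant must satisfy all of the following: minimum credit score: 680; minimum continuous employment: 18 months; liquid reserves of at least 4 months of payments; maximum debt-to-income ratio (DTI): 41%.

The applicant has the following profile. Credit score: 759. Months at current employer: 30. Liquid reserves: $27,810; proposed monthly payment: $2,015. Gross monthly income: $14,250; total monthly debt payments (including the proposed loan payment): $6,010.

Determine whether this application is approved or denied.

Credit score 759 ≥ 680 (meets)
Employment 30 ≥ 18 months
Liquid reserves cover 27,810/2,015 = 13.8 months — ≥ 4 required
DTI: 6,010 ÷ 14,250 = 42.2%, exceeds the 41% cap
Fails on DTI.

Denied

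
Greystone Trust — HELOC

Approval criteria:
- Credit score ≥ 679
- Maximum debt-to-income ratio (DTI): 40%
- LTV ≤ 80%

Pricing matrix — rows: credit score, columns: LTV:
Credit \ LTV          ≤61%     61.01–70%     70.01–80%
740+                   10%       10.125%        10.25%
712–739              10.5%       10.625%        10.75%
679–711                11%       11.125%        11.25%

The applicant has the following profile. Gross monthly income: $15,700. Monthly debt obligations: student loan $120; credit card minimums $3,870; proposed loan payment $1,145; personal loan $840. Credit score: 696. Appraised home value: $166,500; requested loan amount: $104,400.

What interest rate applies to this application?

11.125%

Credit score 696 ≥ 679; Total monthly debts = (120 + 3,870 + 1,145 + 840) = 5,975. DTI = 5,975/15,700 = 38.1% ≤ 40%
LTV: 104,400 ÷ 166,500 = 62.7%, within 80% cap
Credit 696 → row 679–711; LTV 62.7% → column 61.01–70%. Grid cell → 11.125%.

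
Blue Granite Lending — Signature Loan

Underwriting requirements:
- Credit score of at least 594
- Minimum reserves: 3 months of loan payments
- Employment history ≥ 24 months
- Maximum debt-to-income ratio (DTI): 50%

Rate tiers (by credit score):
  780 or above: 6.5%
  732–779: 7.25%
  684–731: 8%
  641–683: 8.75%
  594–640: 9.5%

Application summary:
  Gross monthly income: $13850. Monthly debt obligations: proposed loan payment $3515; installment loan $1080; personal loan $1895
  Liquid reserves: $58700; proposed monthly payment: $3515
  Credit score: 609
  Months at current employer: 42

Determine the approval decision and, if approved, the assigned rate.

Approved at 9.5%

Credit score 609 ≥ 594 (meets minimum)
Reserves: 58,700 ÷ 3,515 = 16.7 months (meets 3-month minimum)
Total monthly debts = (3,515 + 1,080 + 1,895) = 6,490. DTI = 6,490/13,850 = 46.9% ≤ 50%
Employment 42 ≥ 24 months
All requirements met. Score 609 falls in the 594–640 tier → 9.5%.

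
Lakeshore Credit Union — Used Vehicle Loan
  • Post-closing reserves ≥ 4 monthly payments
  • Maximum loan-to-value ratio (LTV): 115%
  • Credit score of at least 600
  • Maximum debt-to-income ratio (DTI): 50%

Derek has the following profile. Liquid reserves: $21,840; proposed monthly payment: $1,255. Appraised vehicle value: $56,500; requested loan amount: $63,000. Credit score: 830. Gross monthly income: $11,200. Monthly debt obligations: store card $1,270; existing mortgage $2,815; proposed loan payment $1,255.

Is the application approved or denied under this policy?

Approved

Reserves: 21,840 ÷ 1,255 = 17.4 months (meets 4-month minimum)
LTV: 63,000 ÷ 56,500 = 111.5%, within 115% cap
Credit score 830 ≥ 600 (meets)
Total monthly debts = (1,270 + 2,815 + 1,255) = 5,340. DTI: 5,340 ÷ 11,200 = 47.7%, within the 50% cap
All criteria satisfied.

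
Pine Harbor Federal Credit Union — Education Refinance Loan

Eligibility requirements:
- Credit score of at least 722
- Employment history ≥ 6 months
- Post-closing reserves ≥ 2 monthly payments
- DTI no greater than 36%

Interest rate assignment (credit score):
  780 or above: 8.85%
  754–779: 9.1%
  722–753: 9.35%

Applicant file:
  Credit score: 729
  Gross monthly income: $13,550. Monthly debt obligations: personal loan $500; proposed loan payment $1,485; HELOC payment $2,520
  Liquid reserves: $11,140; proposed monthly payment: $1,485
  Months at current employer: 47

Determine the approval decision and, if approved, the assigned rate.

Approved at 9.35%

Credit score 729 ≥ 722 (meets minimum)
Reserves = 11,140/1,485 = 7.5 months ≥ 2
Total monthly debts = (500 + 1,485 + 2,520) = 4,505. Debt-to-income = 4,505/13,550 = 33.2% — meets 36% limit
Employment 47 ≥ 6 months
All requirements met. Score 729 falls in the 722–753 tier → 9.35%.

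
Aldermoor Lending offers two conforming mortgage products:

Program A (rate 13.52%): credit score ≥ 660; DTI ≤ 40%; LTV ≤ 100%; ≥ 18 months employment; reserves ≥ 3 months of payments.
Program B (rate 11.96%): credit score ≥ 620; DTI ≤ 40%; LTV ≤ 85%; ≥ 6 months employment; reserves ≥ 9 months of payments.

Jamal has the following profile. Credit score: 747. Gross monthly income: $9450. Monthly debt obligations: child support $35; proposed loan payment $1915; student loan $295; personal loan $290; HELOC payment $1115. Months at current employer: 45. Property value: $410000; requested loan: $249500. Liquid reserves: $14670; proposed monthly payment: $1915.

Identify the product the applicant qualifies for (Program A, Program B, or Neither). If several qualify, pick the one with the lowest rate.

Total debts = (35 + 1,915 + 295 + 290 + 1,115) = 3,650; DTI = 3,650/9,450 = 38.6%.
LTV = 249,500/410,000 = 60.9%.
Reserves = 14,670/1,915 = 7.7 months.
Program A: score 747 ≥ 660; DTI 38.6% ≤ 40%; LTV 60.9% ≤ 100%; employment 45 ≥ 18 mo; reserves 7.7 ≥ 3 mo → qualifies.
Program B: score 747 ≥ 620; DTI 38.6% ≤ 40%; LTV 60.9% ≤ 85%; employment 45 ≥ 6 mo; reserves 7.7 < 9 mo → does not qualify.

Program A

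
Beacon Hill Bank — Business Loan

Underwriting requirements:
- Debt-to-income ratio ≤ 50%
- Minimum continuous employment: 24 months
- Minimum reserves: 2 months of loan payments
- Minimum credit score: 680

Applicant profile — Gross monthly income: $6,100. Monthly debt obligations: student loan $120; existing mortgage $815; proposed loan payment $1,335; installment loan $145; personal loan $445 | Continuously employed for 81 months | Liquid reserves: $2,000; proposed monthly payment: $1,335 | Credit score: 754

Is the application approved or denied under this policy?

Denied

Total monthly debts = (120 + 815 + 1,335 + 145 + 445) = 2,860. DTI = 2,860/6,100 = 46.9% ≤ 50%
Employment 81 ≥ 24 months
Liquid reserves cover 2,000/1,335 = 1.5 months — < 2 required
Credit score 754 ≥ 680 (meets)
Fails on reserves.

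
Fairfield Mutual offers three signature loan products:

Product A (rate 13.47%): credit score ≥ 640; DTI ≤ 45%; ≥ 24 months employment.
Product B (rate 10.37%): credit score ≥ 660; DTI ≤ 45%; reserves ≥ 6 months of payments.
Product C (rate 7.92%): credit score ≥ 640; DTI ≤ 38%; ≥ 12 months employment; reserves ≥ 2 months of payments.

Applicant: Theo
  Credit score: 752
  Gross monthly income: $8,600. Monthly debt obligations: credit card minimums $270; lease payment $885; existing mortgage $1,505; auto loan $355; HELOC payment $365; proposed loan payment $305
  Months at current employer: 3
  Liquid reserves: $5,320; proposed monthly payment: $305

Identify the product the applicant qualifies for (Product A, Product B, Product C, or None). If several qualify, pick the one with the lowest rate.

Total debts = (270 + 885 + 1,505 + 355 + 365 + 305) = 3,685; DTI = 3,685/8,600 = 42.8%.
Reserves = 5,320/305 = 17.4 months.
Product A: score 752 ≥ 640; DTI 42.8% ≤ 45%; employment 3 < 24 mo → does not qualify.
Product B: score 752 ≥ 660; DTI 42.8% ≤ 45%; reserves 17.4 ≥ 6 mo → qualifies.
Product C: score 752 ≥ 640; DTI 42.8% > 38%; employment 3 < 12 mo; reserves 17.4 ≥ 2 mo → does not qualify.

Product B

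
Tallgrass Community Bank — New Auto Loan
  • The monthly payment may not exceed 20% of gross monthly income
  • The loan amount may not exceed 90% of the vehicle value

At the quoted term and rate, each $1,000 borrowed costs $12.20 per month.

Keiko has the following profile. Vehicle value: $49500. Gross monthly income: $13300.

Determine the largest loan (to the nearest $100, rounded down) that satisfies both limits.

Payment cap: 20% × $13,300 = $2,660/month.
At $12.20 per $1,000, that supports 2,660/12.20 × 1,000 ≈ $218,032 → $218,000.
LTV cap: 90% × $49,500 = $44,550 → $44,500.
Binding constraint: loan-to-value.

$44,500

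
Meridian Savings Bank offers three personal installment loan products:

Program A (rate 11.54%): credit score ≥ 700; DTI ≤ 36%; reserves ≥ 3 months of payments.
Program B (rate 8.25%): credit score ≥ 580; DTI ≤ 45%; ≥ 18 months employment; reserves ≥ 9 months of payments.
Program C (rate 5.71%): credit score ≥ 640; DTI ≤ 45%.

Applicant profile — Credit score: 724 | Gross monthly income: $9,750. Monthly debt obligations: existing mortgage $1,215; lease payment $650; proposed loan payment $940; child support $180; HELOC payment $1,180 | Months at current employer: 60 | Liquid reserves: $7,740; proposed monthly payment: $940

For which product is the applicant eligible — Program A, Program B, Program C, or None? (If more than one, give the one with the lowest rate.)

Total debts = (1,215 + 650 + 940 + 180 + 1,180) = 4,165; DTI = 4,165/9,750 = 42.7%.
Reserves = 7,740/940 = 8.2 months.
Program A: score 724 ≥ 700; DTI 42.7% > 36%; reserves 8.2 ≥ 3 mo → does not qualify.
Program B: score 724 ≥ 580; DTI 42.7% ≤ 45%; employment 60 ≥ 18 mo; reserves 8.2 < 9 mo → does not qualify.
Program C: score 724 ≥ 640; DTI 42.7% ≤ 45% → qualifies.

Program C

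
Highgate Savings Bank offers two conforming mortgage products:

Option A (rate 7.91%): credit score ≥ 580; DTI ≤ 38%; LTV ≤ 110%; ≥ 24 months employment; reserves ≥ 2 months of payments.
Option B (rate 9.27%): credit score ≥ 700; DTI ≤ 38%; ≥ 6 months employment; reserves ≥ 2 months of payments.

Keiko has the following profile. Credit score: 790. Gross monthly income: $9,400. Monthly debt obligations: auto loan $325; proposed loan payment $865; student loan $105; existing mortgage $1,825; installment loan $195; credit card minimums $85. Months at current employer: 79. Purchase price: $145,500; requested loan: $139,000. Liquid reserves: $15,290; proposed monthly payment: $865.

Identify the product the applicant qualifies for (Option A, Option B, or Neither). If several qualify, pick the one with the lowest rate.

Option A

Total debts = (325 + 865 + 105 + 1,825 + 195 + 85) = 3,400; DTI = 3,400/9,400 = 36.2%.
LTV = 139,000/145,500 = 95.5%.
Reserves = 15,290/865 = 17.7 months.
Option A: score 790 ≥ 580; DTI 36.2% ≤ 38%; LTV 95.5% ≤ 110%; employment 79 ≥ 24 mo; reserves 17.7 ≥ 2 mo → qualifies.
Option B: score 790 ≥ 700; DTI 36.2% ≤ 38%; employment 79 ≥ 6 mo; reserves 17.7 ≥ 2 mo → qualifies.
Qualifying: Option A, Option B. Lowest rate is 7.91% → Option A.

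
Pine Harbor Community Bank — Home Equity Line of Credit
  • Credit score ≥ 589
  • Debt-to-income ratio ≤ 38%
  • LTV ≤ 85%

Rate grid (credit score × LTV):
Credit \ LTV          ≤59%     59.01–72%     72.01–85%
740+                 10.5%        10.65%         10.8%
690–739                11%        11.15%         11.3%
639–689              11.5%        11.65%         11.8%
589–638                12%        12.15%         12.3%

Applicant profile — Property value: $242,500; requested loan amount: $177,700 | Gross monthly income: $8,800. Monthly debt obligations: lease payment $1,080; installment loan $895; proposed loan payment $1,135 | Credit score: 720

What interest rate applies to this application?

11.3%

Credit score 720 ≥ 589; Total monthly debts = (1,080 + 895 + 1,135) = 3,110. Debt-to-income = 3,110/8,800 = 35.3% — meets 38% limit
LTV: 177,700 ÷ 242,500 = 73.3%, within 85% cap
Credit 720 → row 690–739; LTV 73.3% → column 72.01–85%. Grid cell → 11.3%.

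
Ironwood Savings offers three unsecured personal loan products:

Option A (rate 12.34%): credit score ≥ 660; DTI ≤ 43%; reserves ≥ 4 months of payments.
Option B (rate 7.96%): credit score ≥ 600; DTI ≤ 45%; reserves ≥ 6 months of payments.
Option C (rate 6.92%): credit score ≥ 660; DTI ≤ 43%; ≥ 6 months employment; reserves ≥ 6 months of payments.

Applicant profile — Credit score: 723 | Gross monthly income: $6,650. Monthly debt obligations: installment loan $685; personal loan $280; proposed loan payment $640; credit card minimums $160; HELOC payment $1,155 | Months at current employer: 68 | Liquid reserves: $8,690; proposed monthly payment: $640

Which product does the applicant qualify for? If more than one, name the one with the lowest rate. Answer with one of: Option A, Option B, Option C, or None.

Option B

Total debts = (685 + 280 + 640 + 160 + 1,155) = 2,920; DTI = 2,920/6,650 = 43.9%.
Reserves = 8,690/640 = 13.6 months.
Option A: score 723 ≥ 660; DTI 43.9% > 43%; reserves 13.6 ≥ 4 mo → does not qualify.
Option B: score 723 ≥ 600; DTI 43.9% ≤ 45%; reserves 13.6 ≥ 6 mo → qualifies.
Option C: score 723 ≥ 660; DTI 43.9% > 43%; employment 68 ≥ 6 mo; reserves 13.6 ≥ 6 mo → does not qualify.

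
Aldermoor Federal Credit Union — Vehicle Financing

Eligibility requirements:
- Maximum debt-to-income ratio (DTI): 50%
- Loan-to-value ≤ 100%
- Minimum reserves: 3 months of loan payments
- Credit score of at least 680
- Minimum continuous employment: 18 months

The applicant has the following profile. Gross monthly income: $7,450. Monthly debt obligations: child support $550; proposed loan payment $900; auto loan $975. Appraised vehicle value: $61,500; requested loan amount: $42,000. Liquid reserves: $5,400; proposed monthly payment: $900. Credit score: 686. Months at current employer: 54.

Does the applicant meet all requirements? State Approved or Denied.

Total monthly debts = (550 + 900 + 975) = 2,425. DTI = 2,425/7,450 = 32.6% ≤ 50%
Loan-to-value = 42,000/61,500 = 68.3% — pass (100% max)
Reserves = 5,400/900 = 6.0 months ≥ 3
Credit score 686 ≥ 680 (meets)
Employment 54 ≥ 18 months
All criteria satisfied.

Approved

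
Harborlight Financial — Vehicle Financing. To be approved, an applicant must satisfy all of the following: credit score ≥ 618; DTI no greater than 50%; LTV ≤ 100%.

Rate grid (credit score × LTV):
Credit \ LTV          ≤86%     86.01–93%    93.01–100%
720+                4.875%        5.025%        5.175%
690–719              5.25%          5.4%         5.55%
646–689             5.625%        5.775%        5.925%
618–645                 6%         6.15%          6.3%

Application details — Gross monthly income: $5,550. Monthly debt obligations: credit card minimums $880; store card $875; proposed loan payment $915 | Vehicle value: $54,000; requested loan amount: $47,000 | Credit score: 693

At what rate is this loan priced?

5.4%

Credit score 693 ≥ 618; Total monthly debts = (880 + 875 + 915) = 2,670. DTI: 2,670 ÷ 5,550 = 48.1%, within the 50% cap
Loan-to-value = 47,000/54,000 = 87% — pass (100% max)
Credit 693 → row 690–719; LTV 87% → column 86.01–93%. Grid cell → 5.4%.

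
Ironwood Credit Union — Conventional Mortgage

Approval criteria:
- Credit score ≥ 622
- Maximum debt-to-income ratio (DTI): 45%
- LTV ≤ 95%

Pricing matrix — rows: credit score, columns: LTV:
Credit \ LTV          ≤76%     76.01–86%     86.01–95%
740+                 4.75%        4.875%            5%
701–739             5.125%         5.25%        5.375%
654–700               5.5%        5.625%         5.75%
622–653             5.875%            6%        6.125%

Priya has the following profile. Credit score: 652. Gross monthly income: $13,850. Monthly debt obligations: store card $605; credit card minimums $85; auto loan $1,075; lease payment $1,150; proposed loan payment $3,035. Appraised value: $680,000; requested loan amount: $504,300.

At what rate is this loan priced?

Credit score 652 ≥ 622; Total monthly debts = (605 + 85 + 1,075 + 1,150 + 3,035) = 5,950. DTI = 5,950/13,850 = 43% ≤ 45%
LTV = 504,300/680,000 = 74.2% ≤ 95%
Score 652 is in the 622–653 band; LTV 74.2% is in the ≤76% band → 5.875%.

5.875%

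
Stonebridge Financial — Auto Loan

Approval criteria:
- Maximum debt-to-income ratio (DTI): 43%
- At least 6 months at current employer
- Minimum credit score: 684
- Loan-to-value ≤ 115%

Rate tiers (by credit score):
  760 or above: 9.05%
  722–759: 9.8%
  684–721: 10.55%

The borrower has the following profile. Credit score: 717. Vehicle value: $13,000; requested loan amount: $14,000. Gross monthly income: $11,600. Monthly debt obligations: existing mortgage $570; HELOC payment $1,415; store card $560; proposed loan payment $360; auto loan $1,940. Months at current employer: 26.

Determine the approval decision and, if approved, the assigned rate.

Approved at 10.55%

Credit score 717 ≥ 684 (meets minimum)
Employment 26 ≥ 6 months
Total monthly debts = (570 + 1,415 + 560 + 360 + 1,940) = 4,845. DTI = 4,845/11,600 = 41.8% ≤ 43%
Loan-to-value = 14,000/13,000 = 107.7% — pass (115% max)
All requirements met. Score 717 falls in the 684–721 tier → 10.55%.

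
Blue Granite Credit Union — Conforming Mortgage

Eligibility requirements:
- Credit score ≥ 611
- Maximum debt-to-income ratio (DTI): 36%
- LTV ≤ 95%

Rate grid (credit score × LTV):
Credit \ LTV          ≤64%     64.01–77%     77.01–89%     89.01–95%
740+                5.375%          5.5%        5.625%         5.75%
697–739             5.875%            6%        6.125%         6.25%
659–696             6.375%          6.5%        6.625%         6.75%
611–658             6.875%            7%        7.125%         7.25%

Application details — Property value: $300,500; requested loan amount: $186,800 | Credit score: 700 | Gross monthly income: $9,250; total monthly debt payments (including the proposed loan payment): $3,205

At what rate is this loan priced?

Credit score 700 ≥ 611; Debt-to-income = 3,205/9,250 = 34.6% — meets 36% limit
Loan-to-value = 186,800/300,500 = 62.2% — pass (95% max)
Row: 700 falls in 697–739. Column: 62.2% falls in ≤64%. Rate = 5.875%.

5.875%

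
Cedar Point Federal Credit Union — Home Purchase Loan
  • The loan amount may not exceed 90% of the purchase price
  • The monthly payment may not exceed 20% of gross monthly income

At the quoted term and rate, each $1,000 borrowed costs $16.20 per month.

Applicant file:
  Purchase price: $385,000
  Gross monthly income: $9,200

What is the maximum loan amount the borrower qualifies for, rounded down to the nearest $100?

Payment cap: 20% × $9,200 = $1,840/month.
At $16.20 per $1,000, that supports 1,840/16.20 × 1,000 ≈ $113,580 → $113,500.
LTV cap: 90% × $385,000 = $346,500 → $346,500.
Binding constraint: payment-to-income.

$113,500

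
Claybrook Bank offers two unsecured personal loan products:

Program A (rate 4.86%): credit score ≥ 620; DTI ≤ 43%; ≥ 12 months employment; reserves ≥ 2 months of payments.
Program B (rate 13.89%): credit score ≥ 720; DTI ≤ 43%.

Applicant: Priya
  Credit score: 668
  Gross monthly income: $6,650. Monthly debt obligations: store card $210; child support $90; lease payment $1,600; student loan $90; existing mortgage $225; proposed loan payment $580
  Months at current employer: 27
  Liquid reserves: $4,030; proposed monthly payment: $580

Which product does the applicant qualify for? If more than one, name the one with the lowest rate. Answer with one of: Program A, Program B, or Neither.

Total debts = (210 + 90 + 1,600 + 90 + 225 + 580) = 2,795; DTI = 2,795/6,650 = 42%.
Reserves = 4,030/580 = 6.9 months.
Program A: score 668 ≥ 620; DTI 42% ≤ 43%; employment 27 ≥ 12 mo; reserves 6.9 ≥ 2 mo → qualifies.
Program B: score 668 < 720; DTI 42% ≤ 43% → does not qualify.

Program A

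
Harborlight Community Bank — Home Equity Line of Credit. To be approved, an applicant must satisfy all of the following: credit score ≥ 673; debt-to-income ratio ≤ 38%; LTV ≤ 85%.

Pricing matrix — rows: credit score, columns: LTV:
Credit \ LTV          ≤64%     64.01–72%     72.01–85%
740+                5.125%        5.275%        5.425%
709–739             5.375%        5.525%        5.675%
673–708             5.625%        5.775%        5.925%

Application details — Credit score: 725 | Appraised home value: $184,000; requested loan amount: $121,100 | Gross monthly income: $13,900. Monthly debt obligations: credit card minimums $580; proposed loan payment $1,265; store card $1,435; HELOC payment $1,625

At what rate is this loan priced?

5.525%

Credit score 725 ≥ 673; Total monthly debts = (580 + 1,265 + 1,435 + 1,625) = 4,905. DTI = 4,905/13,900 = 35.3% ≤ 38%
LTV = 121,100/184,000 = 65.8% ≤ 85%
Credit 725 → row 709–739; LTV 65.8% → column 64.01–72%. Grid cell → 5.525%.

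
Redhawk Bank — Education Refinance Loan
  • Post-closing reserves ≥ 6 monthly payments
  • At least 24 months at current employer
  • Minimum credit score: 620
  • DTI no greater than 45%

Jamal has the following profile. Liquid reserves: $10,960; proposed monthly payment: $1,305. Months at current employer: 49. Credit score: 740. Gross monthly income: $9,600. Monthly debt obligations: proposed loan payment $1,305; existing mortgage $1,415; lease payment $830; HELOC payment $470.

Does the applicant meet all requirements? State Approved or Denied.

Liquid reserves cover 10,960/1,305 = 8.4 months — ≥ 6 required
Employment 49 ≥ 24 months
Credit score 740 ≥ 620 (meets)
Total monthly debts = (1,305 + 1,415 + 830 + 470) = 4,020. Debt-to-income = 4,020/9,600 = 41.9% — meets 45% limit
All criteria satisfied.

Approved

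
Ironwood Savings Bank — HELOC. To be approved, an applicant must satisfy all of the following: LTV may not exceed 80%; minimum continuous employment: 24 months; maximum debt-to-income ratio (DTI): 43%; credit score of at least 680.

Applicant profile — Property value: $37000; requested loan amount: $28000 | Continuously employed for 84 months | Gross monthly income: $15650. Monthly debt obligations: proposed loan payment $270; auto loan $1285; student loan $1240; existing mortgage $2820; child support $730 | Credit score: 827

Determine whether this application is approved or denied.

Approved

LTV = 28,000/37,000 = 75.7% ≤ 80%
Employment 84 ≥ 24 months
Total monthly debts = (270 + 1,285 + 1,240 + 2,820 + 730) = 6,345. Debt-to-income = 6,345/15,650 = 40.5% — meets 43% limit
Credit score 827 ≥ 680 (meets)
All criteria satisfied.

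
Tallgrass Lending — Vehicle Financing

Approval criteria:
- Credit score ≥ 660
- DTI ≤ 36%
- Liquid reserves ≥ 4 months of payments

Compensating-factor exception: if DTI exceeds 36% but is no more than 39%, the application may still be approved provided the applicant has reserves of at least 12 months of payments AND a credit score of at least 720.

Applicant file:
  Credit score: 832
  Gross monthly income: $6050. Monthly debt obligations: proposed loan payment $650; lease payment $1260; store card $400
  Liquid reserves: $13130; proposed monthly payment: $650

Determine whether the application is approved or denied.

Credit score 832 ≥ 660 (meets base)
Total debts = (650 + 1,260 + 400) = 2,310. DTI = 2,310/6,050 = 38.2% > 36% — standard DTI limit exceeded.
Reserves = 13,130/650 = 20.2 months ≥ 4
38.2% falls in the override range (36%–39%), so the compensating-factor test applies.
Reserves 20.2 ≥ 12 months; credit score 832 ≥ 720.
Both compensating conditions met → exception applies.

Approved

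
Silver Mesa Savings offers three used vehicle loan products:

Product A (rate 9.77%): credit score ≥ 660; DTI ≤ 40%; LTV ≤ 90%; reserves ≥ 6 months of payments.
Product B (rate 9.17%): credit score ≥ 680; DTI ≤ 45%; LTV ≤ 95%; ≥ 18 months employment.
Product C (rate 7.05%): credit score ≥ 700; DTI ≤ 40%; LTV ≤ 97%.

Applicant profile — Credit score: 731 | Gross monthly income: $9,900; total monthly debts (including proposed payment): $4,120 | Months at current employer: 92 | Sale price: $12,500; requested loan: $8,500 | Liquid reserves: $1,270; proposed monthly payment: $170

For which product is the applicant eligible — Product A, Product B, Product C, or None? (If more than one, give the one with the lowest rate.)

Product B

DTI = 4,120/9,900 = 41.6%.
LTV = 8,500/12,500 = 68%.
Reserves = 1,270/170 = 7.5 months.
Product A: score 731 ≥ 660; DTI 41.6% > 40%; LTV 68% ≤ 90%; reserves 7.5 ≥ 6 mo → does not qualify.
Product B: score 731 ≥ 680; DTI 41.6% ≤ 45%; LTV 68% ≤ 95%; employment 92 ≥ 18 mo → qualifies.
Product C: score 731 ≥ 700; DTI 41.6% > 40%; LTV 68% ≤ 97% → does not qualify.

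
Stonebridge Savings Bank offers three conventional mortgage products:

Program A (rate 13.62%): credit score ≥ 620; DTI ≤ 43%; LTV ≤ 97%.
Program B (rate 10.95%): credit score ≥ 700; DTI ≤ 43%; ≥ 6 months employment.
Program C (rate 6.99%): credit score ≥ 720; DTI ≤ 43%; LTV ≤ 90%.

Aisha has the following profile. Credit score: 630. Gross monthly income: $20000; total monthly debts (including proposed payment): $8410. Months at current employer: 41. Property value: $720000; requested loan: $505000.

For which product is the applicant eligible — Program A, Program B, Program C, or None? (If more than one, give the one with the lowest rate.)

Program A

DTI = 8,410/20,000 = 42%.
LTV = 505,000/720,000 = 70.1%.
Program A: score 630 ≥ 620; DTI 42% ≤ 43%; LTV 70.1% ≤ 97% → qualifies.
Program B: score 630 < 700; DTI 42% ≤ 43%; employment 41 ≥ 6 mo → does not qualify.
Program C: score 630 < 720; DTI 42% ≤ 43%; LTV 70.1% ≤ 90% → does not qualify.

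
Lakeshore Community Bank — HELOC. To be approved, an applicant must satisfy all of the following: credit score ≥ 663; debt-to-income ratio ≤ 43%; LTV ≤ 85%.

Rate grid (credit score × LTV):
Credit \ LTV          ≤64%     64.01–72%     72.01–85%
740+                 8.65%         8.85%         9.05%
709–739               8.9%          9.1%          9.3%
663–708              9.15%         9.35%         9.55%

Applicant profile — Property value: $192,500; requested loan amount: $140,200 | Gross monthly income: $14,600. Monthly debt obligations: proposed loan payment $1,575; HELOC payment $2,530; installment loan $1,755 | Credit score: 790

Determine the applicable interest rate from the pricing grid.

Credit score 790 ≥ 663; Total monthly debts = (1,575 + 2,530 + 1,755) = 5,860. DTI = 5,860/14,600 = 40.1% ≤ 43%
Loan-to-value = 140,200/192,500 = 72.8% — pass (85% max)
Credit 790 → row 740+; LTV 72.8% → column 72.01–85%. Grid cell → 9.05%.

9.05%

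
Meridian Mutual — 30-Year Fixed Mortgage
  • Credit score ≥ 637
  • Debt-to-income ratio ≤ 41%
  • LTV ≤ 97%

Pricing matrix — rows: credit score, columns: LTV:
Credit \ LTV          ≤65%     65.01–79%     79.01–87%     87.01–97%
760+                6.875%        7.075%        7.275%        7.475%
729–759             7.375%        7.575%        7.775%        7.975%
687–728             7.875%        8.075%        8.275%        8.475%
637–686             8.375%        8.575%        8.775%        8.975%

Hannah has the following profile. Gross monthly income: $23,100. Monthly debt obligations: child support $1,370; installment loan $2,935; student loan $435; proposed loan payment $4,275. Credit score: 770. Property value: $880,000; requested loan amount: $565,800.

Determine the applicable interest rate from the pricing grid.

Credit score 770 ≥ 637; Total monthly debts = (1,370 + 2,935 + 435 + 4,275) = 9,015. DTI = 9,015/23,100 = 39% ≤ 41%
LTV = 565,800/880,000 = 64.3% ≤ 97%
Credit 770 → row 760+; LTV 64.3% → column ≤65%. Grid cell → 6.875%.

6.875%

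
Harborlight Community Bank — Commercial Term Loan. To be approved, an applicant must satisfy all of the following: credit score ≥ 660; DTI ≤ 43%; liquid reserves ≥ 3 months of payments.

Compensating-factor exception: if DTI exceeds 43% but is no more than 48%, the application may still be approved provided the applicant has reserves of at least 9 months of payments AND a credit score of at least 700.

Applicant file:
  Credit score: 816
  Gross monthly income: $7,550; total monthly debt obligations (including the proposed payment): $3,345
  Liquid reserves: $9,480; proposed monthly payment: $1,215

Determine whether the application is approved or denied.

Credit score 816 ≥ 660 (meets base)
DTI: 3,345 ÷ 7,550 = 44.3%, over the 43% base limit.
Liquid reserves cover 9,480/1,215 = 7.8 months — ≥ 3 required
44.3% falls in the override range (43%–48%), so the compensating-factor test applies.
Override check — reserves: 7.8 mo (short of 9); score: 816 (ok).
Compensating-factor requirement not fully met.

Denied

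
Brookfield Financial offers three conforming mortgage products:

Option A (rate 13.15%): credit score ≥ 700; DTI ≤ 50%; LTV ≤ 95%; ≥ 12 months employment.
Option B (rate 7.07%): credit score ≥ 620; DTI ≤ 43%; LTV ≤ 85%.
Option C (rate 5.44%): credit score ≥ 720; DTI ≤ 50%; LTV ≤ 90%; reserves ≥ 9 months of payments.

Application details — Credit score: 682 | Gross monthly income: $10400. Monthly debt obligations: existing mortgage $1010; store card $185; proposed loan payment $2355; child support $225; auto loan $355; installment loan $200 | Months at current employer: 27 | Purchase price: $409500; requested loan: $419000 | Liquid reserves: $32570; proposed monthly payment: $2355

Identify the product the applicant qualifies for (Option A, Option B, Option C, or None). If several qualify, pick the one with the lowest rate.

None

Total debts = (1,010 + 185 + 2,355 + 225 + 355 + 200) = 4,330; DTI = 4,330/10,400 = 41.6%.
LTV = 419,000/409,500 = 102.3%.
Reserves = 32,570/2,355 = 13.8 months.
Option A: score 682 < 700; DTI 41.6% ≤ 50%; LTV 102.3% > 95%; employment 27 ≥ 12 mo → does not qualify.
Option B: score 682 ≥ 620; DTI 41.6% ≤ 43%; LTV 102.3% > 85% → does not qualify.
Option C: score 682 < 720; DTI 41.6% ≤ 50%; LTV 102.3% > 90%; reserves 13.8 ≥ 9 mo → does not qualify.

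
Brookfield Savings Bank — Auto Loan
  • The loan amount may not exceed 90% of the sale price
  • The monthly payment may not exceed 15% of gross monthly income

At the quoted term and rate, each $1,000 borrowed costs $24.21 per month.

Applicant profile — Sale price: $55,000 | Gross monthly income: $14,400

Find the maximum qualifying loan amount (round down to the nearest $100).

Payment cap: 15% × $14,400 = $2,160/month.
At $24.21 per $1,000, that supports 2,160/24.21 × 1,000 ≈ $89,219 → $89,200.
LTV cap: 90% × $55,000 = $49,500 → $49,500.
Binding constraint: loan-to-value.

$49,500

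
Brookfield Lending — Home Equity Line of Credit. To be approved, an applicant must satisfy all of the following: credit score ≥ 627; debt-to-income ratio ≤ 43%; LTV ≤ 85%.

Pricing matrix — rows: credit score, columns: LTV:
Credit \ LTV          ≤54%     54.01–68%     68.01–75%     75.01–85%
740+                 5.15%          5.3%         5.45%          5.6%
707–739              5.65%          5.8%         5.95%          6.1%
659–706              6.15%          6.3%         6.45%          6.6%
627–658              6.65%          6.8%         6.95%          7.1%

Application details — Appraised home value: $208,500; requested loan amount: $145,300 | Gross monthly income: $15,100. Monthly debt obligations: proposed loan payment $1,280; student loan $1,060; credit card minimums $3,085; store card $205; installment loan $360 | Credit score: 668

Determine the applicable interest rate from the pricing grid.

6.45%

Credit score 668 ≥ 627; Total monthly debts = (1,280 + 1,060 + 3,085 + 205 + 360) = 5,990. Debt-to-income = 5,990/15,100 = 39.7% — meets 43% limit
LTV = 145,300/208,500 = 69.7% ≤ 85%
Credit 668 → row 659–706; LTV 69.7% → column 68.01–75%. Grid cell → 6.45%.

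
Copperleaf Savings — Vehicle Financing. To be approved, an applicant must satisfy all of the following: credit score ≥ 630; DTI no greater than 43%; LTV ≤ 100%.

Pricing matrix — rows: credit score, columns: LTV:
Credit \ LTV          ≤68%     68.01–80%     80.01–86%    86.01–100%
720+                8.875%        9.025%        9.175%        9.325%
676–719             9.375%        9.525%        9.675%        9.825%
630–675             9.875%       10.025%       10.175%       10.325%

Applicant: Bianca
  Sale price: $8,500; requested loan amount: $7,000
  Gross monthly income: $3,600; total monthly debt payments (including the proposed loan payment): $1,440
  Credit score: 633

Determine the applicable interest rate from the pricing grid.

10.175%

Credit score 633 ≥ 630; Debt-to-income = 1,440/3,600 = 40% — meets 43% limit
Loan-to-value = 7,000/8,500 = 82.4% — pass (100% max)
Row: 633 falls in 630–675. Column: 82.4% falls in 80.01–86%. Rate = 10.175%.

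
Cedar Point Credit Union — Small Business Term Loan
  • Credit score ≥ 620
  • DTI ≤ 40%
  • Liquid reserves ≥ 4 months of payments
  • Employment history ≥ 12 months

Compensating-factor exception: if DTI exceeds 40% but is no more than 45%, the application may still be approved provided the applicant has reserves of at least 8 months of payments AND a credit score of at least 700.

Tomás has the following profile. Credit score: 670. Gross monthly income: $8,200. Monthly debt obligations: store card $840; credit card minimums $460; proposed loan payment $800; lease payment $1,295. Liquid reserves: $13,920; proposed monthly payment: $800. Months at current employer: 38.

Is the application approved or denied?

Denied

Credit score 670 ≥ 620 (meets base)
Total debts = (840 + 460 + 800 + 1,295) = 3,395. DTI: 3,395 ÷ 8,200 = 41.4%, over the 40% base limit.
Liquid reserves cover 13,920/800 = 17.4 months — ≥ 4 required
Employment 38 ≥ 12 months
41.4% falls in the override range (40%–45%), so the compensating-factor test applies.
Override check — reserves: 17.4 mo (ok); score: 670 (below 700).
Compensating-factor requirement not fully met.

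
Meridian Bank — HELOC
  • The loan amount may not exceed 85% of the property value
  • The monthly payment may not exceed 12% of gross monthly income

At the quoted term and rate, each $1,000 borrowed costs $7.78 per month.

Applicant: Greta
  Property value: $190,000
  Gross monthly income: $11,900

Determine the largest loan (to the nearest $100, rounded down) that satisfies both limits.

Payment cap: 12% × $11,900 = $1,428/month.
At $7.78 per $1,000, that supports 1,428/7.78 × 1,000 ≈ $183,547 → $183,500.
LTV cap: 85% × $190,000 = $161,500 → $161,500.
Binding constraint: loan-to-value.

$161,500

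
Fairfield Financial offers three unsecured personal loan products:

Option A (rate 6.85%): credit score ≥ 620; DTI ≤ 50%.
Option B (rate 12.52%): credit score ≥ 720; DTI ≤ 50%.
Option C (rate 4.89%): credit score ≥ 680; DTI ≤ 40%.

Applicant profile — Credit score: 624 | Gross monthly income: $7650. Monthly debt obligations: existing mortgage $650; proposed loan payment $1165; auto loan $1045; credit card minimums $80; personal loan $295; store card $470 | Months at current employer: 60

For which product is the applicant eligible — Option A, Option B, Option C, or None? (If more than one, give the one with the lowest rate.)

Option A

Total debts = (650 + 1,165 + 1,045 + 80 + 295 + 470) = 3,705; DTI = 3,705/7,650 = 48.4%.
Option A: score 624 ≥ 620; DTI 48.4% ≤ 50% → qualifies.
Option B: score 624 < 720; DTI 48.4% ≤ 50% → does not qualify.
Option C: score 624 < 680; DTI 48.4% > 40% → does not qualify.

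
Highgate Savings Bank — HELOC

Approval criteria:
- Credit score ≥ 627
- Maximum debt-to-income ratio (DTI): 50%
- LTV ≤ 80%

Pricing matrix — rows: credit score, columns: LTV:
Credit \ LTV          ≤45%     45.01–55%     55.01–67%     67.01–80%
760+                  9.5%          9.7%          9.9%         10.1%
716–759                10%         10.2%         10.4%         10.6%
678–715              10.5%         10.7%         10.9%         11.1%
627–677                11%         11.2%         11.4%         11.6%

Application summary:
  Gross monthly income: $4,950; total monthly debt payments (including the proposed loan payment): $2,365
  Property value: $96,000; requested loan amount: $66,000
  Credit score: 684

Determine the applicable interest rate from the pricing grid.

11.1%

Credit score 684 ≥ 627; Debt-to-income = 2,365/4,950 = 47.8% — meets 50% limit
LTV: 66,000 ÷ 96,000 = 68.8%, within 80% cap
Credit 684 → row 678–715; LTV 68.8% → column 67.01–80%. Grid cell → 11.1%.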